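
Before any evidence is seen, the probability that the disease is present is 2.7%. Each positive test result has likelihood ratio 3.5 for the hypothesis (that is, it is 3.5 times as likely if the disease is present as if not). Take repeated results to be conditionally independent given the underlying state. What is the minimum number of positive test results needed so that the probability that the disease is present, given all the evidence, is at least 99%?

Prior odds = 0.027/0.973 = 27/973.
Likelihood ratio per positive test result = 3.5.
Target posterior odds = 0.99/0.01 = 99.
Need (27/973) × 3.5ⁿ ≥ 99, i.e. 3.5ⁿ ≥ 10703/3.
3.5⁶ = 1838.265625 falls short of 10703/3 but 3.5⁷ = 823543/128 reaches it, so n = 7.

7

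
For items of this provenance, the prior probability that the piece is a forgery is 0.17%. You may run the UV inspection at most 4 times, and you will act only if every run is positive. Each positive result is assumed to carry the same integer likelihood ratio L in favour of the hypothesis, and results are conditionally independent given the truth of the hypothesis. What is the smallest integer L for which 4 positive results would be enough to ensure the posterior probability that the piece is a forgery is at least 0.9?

Prior odds = 0.0017/0.9983 = 17/9983.
Target odds = 0.9/0.1 = 9.
Need L⁴ ≥ 9 ÷ (17/9983) = 89847/17.
8⁴ = 4096 < 89847/17 ≤ 6561 = 9⁴, so L = 9.

9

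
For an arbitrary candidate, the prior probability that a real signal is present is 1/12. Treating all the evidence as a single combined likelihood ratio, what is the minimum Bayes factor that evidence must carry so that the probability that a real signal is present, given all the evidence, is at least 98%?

539

Prior odds = (1/12)/(11/12) = 1/11.
Target odds = 0.98/0.02 = 49.
Required Bayes factor = 49 ÷ (1/11) = 539.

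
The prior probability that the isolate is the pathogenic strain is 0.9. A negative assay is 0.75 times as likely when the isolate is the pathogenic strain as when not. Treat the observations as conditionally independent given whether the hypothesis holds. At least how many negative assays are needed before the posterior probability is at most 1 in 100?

Prior odds: 0.9 ÷ 0.1 = 9.
Likelihood ratio per negative assay = 0.75.
Target odds: 0.01 ÷ 0.99 = 1/99.
Need 9 × 0.75ⁿ ≤ 1/99, i.e. 0.75ⁿ ≤ 1/891.
0.75²³ ≈0.00133786 is still above 1/891 but 0.75²⁴ ≈0.00100339 is at or below it, so n = 24.

24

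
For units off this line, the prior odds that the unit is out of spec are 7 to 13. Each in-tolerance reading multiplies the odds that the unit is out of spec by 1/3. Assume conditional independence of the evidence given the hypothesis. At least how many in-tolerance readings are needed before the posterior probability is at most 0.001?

Prior odds = 7/13.
Likelihood ratio per in-tolerance reading = 1/3.
Target posterior odds = 0.001/0.999 = 1/999.
Need (7/13) × (1/3)ⁿ ≤ 1/999, i.e. (1/3)ⁿ ≤ 13/6993.
(1/3)⁵ = 1/243 is still above 13/6993 but (1/3)⁶ = 1/729 is at or below it, so n = 6.

6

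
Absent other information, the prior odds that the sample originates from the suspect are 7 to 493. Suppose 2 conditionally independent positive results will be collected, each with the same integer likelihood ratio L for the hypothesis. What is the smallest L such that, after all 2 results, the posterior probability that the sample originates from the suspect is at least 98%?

Prior odds = 7/493.
Target odds = 0.98/0.02 = 49.
Need L² ≥ 49 ÷ (7/493) = 3451.
58² = 3364 < 3451 ≤ 3481 = 59², so L = 59.

59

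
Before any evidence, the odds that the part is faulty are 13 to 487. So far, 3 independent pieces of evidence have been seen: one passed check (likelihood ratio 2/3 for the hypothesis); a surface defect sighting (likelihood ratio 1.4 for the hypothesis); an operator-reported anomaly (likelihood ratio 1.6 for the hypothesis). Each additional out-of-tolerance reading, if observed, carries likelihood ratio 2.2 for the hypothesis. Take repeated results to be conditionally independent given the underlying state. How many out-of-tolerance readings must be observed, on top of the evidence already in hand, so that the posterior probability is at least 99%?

Prior odds = 13/487.
Combined Bayes factor of the evidence already in hand = (2/3) × 1.4 × 1.6 = 112/75.
Odds after that evidence = (13/487) × 112/75 = 1456/36525.
Target odds = 0.99/0.01 = 99.
Need 2.2ⁿ ≥ 99 ÷ (1456/36525) = 3615975/1456.
2.2⁹ ≈1207.27 falls short of 3615975/1456 but 2.2¹⁰ ≈2655.99 reaches it, so n = 10.

10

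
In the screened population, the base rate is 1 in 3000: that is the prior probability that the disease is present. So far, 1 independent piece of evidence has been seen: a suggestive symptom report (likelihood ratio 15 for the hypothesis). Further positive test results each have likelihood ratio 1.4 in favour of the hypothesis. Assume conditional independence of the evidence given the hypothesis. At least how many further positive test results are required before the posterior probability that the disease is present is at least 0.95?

Prior odds = (1/3000)/(2999/3000) = 1/2999.
Bayes factor of the evidence already in hand = 15.
Odds after that evidence = (1/2999) × 15 = 15/2999.
Target odds = 0.95/0.05 = 19.
Need 1.4ⁿ ≥ 19 ÷ (15/2999) = 56981/15.
1.4²⁴ ≈3214.2 falls short of 56981/15 but 1.4²⁵ ≈4499.88 reaches it, so n = 25.

25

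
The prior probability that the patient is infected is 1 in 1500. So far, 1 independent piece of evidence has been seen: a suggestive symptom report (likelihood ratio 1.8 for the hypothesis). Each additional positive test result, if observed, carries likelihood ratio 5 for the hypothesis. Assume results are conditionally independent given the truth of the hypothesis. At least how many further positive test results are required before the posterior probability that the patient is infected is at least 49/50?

Prior odds = (1/1500)/(1499/1500) = 1/1499.
Bayes factor of the evidence already in hand = 1.8.
Odds after that evidence = (1/1499) × 1.8 = 9/7495.
Target odds = 0.98/0.02 = 49.
Need 5ⁿ ≥ 49 ÷ (9/7495) = 367255/9.
5⁶ = 15625 falls short of 367255/9 but 5⁷ = 78125 reaches it, so n = 7.

7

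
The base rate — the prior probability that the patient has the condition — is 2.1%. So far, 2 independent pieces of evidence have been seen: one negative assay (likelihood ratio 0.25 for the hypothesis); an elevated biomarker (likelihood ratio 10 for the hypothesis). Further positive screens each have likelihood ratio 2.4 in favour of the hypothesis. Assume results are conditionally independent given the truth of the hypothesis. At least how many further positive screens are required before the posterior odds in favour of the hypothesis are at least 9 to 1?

Prior odds = 0.021/0.979 = 21/979.
Combined Bayes factor of the evidence already in hand = 0.25 × 10 = 2.5.
Odds after that evidence = (21/979) × 2.5 = 105/1958.
Target odds = 9.
Need 2.4ⁿ ≥ 9 ÷ (105/1958) = 5874/35.
2.4⁵ = 79.62624 falls short of 5874/35 but 2.4⁶ = 2985984/15625 reaches it, so n = 6.

6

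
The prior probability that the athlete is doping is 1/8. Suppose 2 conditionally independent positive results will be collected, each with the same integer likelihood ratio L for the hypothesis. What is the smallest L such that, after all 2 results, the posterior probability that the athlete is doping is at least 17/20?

Prior odds = 0.125/0.875 = 1/7.
Target odds = 0.85/0.15 = 17/3.
Need L² ≥ 17/3 ÷ (1/7) = 119/3.
6² = 36 < 119/3 ≤ 49 = 7², so L = 7.

7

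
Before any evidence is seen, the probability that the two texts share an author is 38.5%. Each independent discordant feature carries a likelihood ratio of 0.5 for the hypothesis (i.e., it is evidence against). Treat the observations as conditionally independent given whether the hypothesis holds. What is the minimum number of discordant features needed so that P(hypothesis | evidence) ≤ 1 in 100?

Prior odds: 0.385 ÷ 0.615 = 77/123.
Likelihood ratio per discordant feature = 0.5.
Target posterior odds = 0.01/0.99 = 1/99.
Need (77/123) × 0.5ⁿ ≤ 1/99, i.e. 0.5ⁿ ≤ 41/2541.
0.5⁵ = 0.03125 is still above 41/2541 but 0.5⁶ = 0.015625 is at or below it, so n = 6.

6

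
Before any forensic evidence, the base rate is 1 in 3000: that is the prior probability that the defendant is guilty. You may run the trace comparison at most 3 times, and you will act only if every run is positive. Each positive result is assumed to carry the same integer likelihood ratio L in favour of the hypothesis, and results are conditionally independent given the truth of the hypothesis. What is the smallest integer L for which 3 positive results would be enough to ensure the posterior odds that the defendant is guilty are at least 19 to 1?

Prior odds = (1/3000)/(2999/3000) = 1/2999.
Target odds = 19.
Need L³ ≥ 19 ÷ (1/2999) = 56981.
38³ = 54872 < 56981 ≤ 59319 = 39³, so L = 39.

39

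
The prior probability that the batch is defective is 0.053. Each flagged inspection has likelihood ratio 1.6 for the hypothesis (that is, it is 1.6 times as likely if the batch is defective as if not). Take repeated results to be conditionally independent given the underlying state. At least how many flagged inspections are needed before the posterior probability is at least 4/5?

10

Prior odds = 0.053/0.947 = 53/947.
Likelihood ratio per flagged inspection = 1.6.
Target odds: 0.8 ÷ 0.2 = 4.
Need (53/947) × 1.6ⁿ ≥ 4, i.e. 1.6ⁿ ≥ 3788/53.
1.6⁹ = 134217728/1953125 falls short of 3788/53 but 1.6¹⁰ ≈109.951 reaches it, so n = 10.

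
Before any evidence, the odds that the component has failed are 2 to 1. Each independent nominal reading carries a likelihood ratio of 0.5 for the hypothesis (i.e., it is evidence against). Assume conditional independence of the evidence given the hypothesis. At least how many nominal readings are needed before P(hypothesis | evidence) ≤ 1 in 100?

8

Prior odds = 2.
Likelihood ratio per nominal reading = 0.5.
Target posterior odds = 0.01/0.99 = 1/99.
Require 0.5ⁿ ≤ 1/99 ÷ 2 = 1/198.
0.5⁷ = 0.0078125 is still above 1/198 but 0.5⁸ = 0.00390625 is at or below it, so n = 8.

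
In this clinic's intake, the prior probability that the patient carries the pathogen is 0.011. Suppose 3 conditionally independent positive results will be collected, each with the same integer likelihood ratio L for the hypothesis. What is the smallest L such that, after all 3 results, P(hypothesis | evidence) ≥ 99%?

Prior odds = 0.011/0.989 = 11/989.
Target odds = 0.99/0.01 = 99.
Need L³ ≥ 99 ÷ (11/989) = 8901.
20³ = 8000 < 8901 ≤ 9261 = 21³, so L = 21.

21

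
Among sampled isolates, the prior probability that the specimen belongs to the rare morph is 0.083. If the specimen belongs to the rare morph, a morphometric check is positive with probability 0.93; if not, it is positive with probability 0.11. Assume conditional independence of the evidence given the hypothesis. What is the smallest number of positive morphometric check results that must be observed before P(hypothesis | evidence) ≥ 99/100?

Prior odds = 0.083/0.917 = 83/917.
Likelihood ratio of a positive = 0.93/0.11 = 93/11.
Target posterior odds = 0.99/0.01 = 99.
Require (93/11)ⁿ ≥ 99 ÷ (83/917) = 90783/83.
(93/11)³ = 804357/1331 falls short of 90783/83 but (93/11)⁴ = 74805201/14641 reaches it, so n = 4.

4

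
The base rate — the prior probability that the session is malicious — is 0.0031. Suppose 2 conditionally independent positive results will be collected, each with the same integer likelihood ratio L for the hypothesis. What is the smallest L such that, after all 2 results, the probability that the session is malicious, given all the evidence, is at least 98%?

Prior odds = 0.0031/0.9969 = 31/9969.
Target odds = 0.98/0.02 = 49.
Need L² ≥ 49 ÷ (31/9969) = 488481/31.
125² = 15625 < 488481/31 ≤ 15876 = 126², so L = 126.

126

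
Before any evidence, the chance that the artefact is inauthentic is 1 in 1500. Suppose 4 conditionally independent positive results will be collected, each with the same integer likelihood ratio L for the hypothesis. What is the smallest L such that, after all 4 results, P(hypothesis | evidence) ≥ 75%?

Prior odds = (1/1500)/(1499/1500) = 1/1499.
Target odds = 0.75/0.25 = 3.
Need L⁴ ≥ 3 ÷ (1/1499) = 4497.
8⁴ = 4096 < 4497 ≤ 6561 = 9⁴, so L = 9.

9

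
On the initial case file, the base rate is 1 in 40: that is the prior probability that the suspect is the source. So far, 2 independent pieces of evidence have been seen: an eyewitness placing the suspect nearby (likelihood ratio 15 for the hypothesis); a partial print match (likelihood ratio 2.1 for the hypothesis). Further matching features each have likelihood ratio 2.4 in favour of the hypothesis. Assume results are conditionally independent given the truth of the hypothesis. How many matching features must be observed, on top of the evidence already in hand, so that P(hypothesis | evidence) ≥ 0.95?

4

Prior odds = 0.025/0.975 = 1/39.
Combined Bayes factor of the evidence already in hand = 15 × 2.1 = 31.5.
Odds after that evidence = (1/39) × 31.5 = 21/26.
Target odds = 0.95/0.05 = 19.
Need 2.4ⁿ ≥ 19 ÷ (21/26) = 494/21.
2.4³ = 13.824 falls short of 494/21 but 2.4⁴ = 33.1776 reaches it, so n = 4.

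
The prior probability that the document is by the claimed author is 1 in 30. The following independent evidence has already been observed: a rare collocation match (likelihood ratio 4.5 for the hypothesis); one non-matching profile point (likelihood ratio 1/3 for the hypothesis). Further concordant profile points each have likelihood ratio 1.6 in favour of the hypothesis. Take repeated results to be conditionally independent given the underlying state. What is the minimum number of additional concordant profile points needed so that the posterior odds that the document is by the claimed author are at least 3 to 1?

9

Prior odds = (1/30)/(29/30) = 1/29.
Combined Bayes factor of the evidence already in hand = 4.5 × (1/3) = 1.5.
Odds after that evidence = (1/29) × 1.5 = 3/58.
Target odds = 3.
Need 1.6ⁿ ≥ 3 ÷ (3/58) = 58.
1.6⁸ = 16777216/390625 falls short of 58 but 1.6⁹ = 134217728/1953125 reaches it, so n = 9.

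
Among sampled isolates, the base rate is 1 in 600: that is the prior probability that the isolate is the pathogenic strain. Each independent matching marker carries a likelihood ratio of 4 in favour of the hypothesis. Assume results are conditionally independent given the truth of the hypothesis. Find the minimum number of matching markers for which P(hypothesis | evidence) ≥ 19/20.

Prior odds = (1/600)/(599/600) = 1/599.
Likelihood ratio per matching marker = 4.
Target odds: 0.95 ÷ 0.05 = 19.
Require 4ⁿ ≥ 19 ÷ (1/599) = 11381.
4⁶ = 4096 falls short of 11381 but 4⁷ = 16384 reaches it, so n = 7.

7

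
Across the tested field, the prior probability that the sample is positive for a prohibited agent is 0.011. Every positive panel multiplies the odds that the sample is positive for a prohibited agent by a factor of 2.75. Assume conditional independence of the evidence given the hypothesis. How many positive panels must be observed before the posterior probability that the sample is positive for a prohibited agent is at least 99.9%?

Prior odds = 0.011/0.989 = 11/989.
Likelihood ratio per positive panel = 2.75.
Target odds: 0.999 ÷ 0.001 = 999.
Require 2.75ⁿ ≥ 999 ÷ (11/989) = 988011/11.
2.75¹¹ ≈68023.6 falls short of 988011/11 but 2.75¹² ≈187065 reaches it, so n = 12.

12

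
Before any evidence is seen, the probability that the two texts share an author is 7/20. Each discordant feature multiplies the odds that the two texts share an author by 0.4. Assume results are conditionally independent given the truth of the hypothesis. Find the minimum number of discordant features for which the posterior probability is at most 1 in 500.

Prior odds = 0.35/0.65 = 7/13.
Likelihood ratio per discordant feature = 0.4.
Target posterior odds = 0.002/0.998 = 1/499.
Require 0.4ⁿ ≤ 1/499 ÷ (7/13) = 13/3493.
0.4⁶ = 64/15625 is still above 13/3493 but 0.4⁷ = 128/78125 is at or below it, so n = 7.

7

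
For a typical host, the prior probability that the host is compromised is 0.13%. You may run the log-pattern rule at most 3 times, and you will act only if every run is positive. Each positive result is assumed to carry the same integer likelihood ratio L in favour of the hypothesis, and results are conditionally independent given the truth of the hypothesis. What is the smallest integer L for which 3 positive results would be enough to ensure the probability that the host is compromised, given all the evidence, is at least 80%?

15

Prior odds = 0.0013/0.9987 = 13/9987.
Target odds = 0.8/0.2 = 4.
Need L³ ≥ 4 ÷ (13/9987) = 39948/13.
14³ = 2744 < 39948/13 ≤ 3375 = 15³, so L = 15.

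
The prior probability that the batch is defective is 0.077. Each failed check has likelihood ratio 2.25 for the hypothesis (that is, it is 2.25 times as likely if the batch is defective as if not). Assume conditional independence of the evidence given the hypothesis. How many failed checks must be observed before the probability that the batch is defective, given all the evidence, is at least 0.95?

Prior odds: 0.077 ÷ 0.923 = 77/923.
Likelihood ratio per failed check = 2.25.
Target odds: 0.95 ÷ 0.05 = 19.
Need (77/923) × 2.25ⁿ ≥ 19, i.e. 2.25ⁿ ≥ 17537/77.
2.25⁶ = 531441/4096 falls short of 17537/77 but 2.25⁷ = 4782969/16384 reaches it, so n = 7.

7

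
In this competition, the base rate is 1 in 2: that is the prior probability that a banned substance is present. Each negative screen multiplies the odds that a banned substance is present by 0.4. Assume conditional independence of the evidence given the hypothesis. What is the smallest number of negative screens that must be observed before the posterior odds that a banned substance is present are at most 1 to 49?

Prior odds = 0.5/0.5 = 1.
Likelihood ratio per negative screen = 0.4.
Target odds = 1/49.
Need 1 × 0.4ⁿ ≤ 1/49, i.e. 0.4ⁿ ≤ 1/49.
0.4⁴ = 0.0256 is still above 1/49 but 0.4⁵ = 0.01024 is at or below it, so n = 5.

5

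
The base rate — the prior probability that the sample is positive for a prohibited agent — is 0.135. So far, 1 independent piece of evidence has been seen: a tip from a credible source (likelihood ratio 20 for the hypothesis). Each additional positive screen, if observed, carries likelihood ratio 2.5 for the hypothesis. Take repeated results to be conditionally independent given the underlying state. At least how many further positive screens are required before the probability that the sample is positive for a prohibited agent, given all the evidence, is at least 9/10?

Prior odds = 0.135/0.865 = 27/173.
Bayes factor of the evidence already in hand = 20.
Odds after that evidence = (27/173) × 20 = 540/173.
Target odds = 0.9/0.1 = 9.
Need 2.5ⁿ ≥ 9 ÷ (540/173) = 173/60.
2.5¹ = 2.5 falls short of 173/60 but 2.5² = 6.25 reaches it, so n = 2.

2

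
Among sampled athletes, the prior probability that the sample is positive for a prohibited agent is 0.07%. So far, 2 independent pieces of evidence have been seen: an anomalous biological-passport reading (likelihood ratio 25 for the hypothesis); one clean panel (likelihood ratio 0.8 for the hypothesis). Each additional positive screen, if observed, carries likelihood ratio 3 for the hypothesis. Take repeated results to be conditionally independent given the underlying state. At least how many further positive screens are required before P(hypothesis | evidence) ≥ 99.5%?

Prior odds = 0.0007/0.9993 = 7/9993.
Combined Bayes factor of the evidence already in hand = 25 × 0.8 = 20.
Odds after that evidence = (7/9993) × 20 = 140/9993.
Target odds = 0.995/0.005 = 199.
Need 3ⁿ ≥ 199 ÷ (140/9993) = 1988607/140.
3⁸ = 6561 falls short of 1988607/140 but 3⁹ = 19683 reaches it, so n = 9.

9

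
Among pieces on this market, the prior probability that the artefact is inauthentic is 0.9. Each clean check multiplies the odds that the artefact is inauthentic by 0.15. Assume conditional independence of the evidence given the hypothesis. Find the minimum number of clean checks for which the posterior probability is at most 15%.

Prior odds = 0.9/0.1 = 9.
Likelihood ratio per clean check = 0.15.
Target odds: 0.15 ÷ 0.85 = 3/17.
Require 0.15ⁿ ≤ 3/17 ÷ 9 = 1/51.
0.15² = 0.0225 is still above 1/51 but 0.15³ = 0.003375 is at or below it, so n = 3.

3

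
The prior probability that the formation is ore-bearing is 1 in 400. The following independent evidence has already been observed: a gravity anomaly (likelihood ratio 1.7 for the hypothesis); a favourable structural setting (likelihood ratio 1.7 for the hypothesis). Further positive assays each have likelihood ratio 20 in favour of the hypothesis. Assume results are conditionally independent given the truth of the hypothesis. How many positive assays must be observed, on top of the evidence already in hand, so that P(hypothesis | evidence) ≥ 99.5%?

4

Prior odds = 0.0025/0.9975 = 1/399.
Combined Bayes factor of the evidence already in hand = 1.7 × 1.7 = 2.89.
Odds after that evidence = (1/399) × 2.89 = 289/39900.
Target odds = 0.995/0.005 = 199.
Need 20ⁿ ≥ 199 ÷ (289/39900) = 7940100/289.
20³ = 8000 falls short of 7940100/289 but 20⁴ = 160000 reaches it, so n = 4.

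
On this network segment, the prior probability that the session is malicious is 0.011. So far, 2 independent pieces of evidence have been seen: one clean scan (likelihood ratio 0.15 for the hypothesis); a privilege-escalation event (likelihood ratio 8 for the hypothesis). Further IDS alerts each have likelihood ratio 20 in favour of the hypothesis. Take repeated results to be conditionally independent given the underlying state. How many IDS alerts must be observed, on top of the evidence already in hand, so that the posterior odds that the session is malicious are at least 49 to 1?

3

Prior odds = 0.011/0.989 = 11/989.
Combined Bayes factor of the evidence already in hand = 0.15 × 8 = 1.2.
Odds after that evidence = (11/989) × 1.2 = 66/4945.
Target odds = 49.
Need 20ⁿ ≥ 49 ÷ (66/4945) = 242305/66.
20² = 400 falls short of 242305/66 but 20³ = 8000 reaches it, so n = 3.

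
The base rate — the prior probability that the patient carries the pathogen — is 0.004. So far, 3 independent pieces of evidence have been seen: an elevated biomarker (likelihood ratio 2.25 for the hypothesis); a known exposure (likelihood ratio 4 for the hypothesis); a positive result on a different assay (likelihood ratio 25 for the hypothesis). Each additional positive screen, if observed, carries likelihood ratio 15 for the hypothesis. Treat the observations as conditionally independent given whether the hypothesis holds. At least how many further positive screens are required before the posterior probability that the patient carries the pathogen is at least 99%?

Prior odds = 0.004/0.996 = 1/249.
Combined Bayes factor of the evidence already in hand = 2.25 × 4 × 25 = 225.
Odds after that evidence = (1/249) × 225 = 75/83.
Target odds = 0.99/0.01 = 99.
Need 15ⁿ ≥ 99 ÷ (75/83) = 109.56.
15¹ = 15 falls short of 109.56 but 15² = 225 reaches it, so n = 2.

2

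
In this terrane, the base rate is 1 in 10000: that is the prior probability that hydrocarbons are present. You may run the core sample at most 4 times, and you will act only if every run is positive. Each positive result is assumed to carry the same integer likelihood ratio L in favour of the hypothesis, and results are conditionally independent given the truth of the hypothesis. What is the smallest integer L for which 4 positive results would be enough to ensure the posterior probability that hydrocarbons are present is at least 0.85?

16

Prior odds = 0.0001/0.9999 = 1/9999.
Target odds = 0.85/0.15 = 17/3.
Need L⁴ ≥ 17/3 ÷ (1/9999) = 56661.
15⁴ = 50625 < 56661 ≤ 65536 = 16⁴, so L = 16.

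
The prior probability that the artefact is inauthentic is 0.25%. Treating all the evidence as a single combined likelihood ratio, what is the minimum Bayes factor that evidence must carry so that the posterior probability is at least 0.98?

19551

Prior odds = 0.0025/0.9975 = 1/399.
Target odds = 0.98/0.02 = 49.
Required Bayes factor = 49 ÷ (1/399) = 19551.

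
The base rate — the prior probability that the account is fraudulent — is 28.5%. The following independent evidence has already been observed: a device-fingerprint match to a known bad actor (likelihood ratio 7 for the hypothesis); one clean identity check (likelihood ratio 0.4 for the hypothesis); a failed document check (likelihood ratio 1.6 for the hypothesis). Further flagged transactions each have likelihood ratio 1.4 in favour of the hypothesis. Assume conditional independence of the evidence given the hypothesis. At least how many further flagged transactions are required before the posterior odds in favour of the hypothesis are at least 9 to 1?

5

Prior odds = 0.285/0.715 = 57/143.
Combined Bayes factor of the evidence already in hand = 7 × 0.4 × 1.6 = 4.48.
Odds after that evidence = (57/143) × 4.48 = 6384/3575.
Target odds = 9.
Need 1.4ⁿ ≥ 9 ÷ (6384/3575) = 10725/2128.
1.4⁴ = 3.8416 falls short of 10725/2128 but 1.4⁵ = 5.37824 reaches it, so n = 5.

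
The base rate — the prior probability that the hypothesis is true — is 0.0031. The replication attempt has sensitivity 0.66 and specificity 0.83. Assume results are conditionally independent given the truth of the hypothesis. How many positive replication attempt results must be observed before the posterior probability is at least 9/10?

6

Prior odds = 0.0031/0.9969 = 31/9969.
False-positive rate = 1 − 0.83 = 0.17; likelihood ratio of a positive = 0.66/0.17 = 66/17.
Target posterior odds = 0.9/0.1 = 9.
Require (66/17)ⁿ ≥ 9 ÷ (31/9969) = 89721/31.
(66/17)⁵ ≈882.013 falls short of 89721/31 but (66/17)⁶ ≈3424.29 reaches it, so n = 6.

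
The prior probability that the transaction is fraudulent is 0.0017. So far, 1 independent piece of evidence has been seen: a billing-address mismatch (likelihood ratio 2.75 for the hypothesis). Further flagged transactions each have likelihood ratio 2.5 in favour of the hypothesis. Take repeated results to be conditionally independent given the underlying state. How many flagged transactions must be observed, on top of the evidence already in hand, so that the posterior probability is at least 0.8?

Prior odds = 0.0017/0.9983 = 17/9983.
Bayes factor of the evidence already in hand = 2.75.
Odds after that evidence = (17/9983) × 2.75 = 187/39932.
Target odds = 0.8/0.2 = 4.
Need 2.5ⁿ ≥ 4 ÷ (187/39932) = 159728/187.
2.5⁷ = 610.3515625 falls short of 159728/187 but 2.5⁸ = 390625/256 reaches it, so n = 8.

8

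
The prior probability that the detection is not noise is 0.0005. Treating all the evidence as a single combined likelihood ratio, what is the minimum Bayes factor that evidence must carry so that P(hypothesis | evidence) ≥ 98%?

97951

Prior odds = 0.0005/0.9995 = 1/1999.
Target odds = 0.98/0.02 = 49.
Required Bayes factor = 49 ÷ (1/1999) = 97951.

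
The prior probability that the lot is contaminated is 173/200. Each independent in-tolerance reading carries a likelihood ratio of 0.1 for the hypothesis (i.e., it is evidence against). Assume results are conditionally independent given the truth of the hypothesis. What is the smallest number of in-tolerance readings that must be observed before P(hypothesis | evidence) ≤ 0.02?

3

Prior odds: 0.865 ÷ 0.135 = 173/27.
Likelihood ratio per in-tolerance reading = 0.1.
Target odds: 0.02 ÷ 0.98 = 1/49.
Need (173/27) × 0.1ⁿ ≤ 1/49, i.e. 0.1ⁿ ≤ 27/8477.
0.1² = 0.01 is still above 27/8477 but 0.1³ = 0.001 is at or below it, so n = 3.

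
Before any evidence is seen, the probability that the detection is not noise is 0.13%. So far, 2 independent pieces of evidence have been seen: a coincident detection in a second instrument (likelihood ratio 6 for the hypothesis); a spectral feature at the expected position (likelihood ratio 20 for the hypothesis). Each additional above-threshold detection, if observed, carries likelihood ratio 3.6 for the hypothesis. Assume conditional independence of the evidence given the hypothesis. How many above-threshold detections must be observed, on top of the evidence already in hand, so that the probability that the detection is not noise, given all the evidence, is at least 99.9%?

Prior odds = 0.0013/0.9987 = 13/9987.
Combined Bayes factor of the evidence already in hand = 6 × 20 = 120.
Odds after that evidence = (13/9987) × 120 = 520/3329.
Target odds = 0.999/0.001 = 999.
Need 3.6ⁿ ≥ 999 ÷ (520/3329) = 3325671/520.
3.6⁶ = 34012224/15625 falls short of 3325671/520 but 3.6⁷ = 612220032/78125 reaches it, so n = 7.

7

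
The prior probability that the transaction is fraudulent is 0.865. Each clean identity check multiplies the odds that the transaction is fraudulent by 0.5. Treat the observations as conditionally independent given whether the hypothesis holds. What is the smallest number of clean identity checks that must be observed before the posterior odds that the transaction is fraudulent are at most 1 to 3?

Prior odds: 0.865 ÷ 0.135 = 173/27.
Likelihood ratio per clean identity check = 0.5.
Target odds = 1/3.
Need (173/27) × 0.5ⁿ ≤ 1/3, i.e. 0.5ⁿ ≤ 9/173.
0.5⁴ = 0.0625 is still above 9/173 but 0.5⁵ = 0.03125 is at or below it, so n = 5.

5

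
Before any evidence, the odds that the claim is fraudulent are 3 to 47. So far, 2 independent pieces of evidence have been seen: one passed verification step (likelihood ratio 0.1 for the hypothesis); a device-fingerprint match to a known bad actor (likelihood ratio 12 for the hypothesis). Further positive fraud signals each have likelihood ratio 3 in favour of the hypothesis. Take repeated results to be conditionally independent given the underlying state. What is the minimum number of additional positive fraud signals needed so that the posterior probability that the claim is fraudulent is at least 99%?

Prior odds = 3/47.
Combined Bayes factor of the evidence already in hand = 0.1 × 12 = 1.2.
Odds after that evidence = (3/47) × 1.2 = 18/235.
Target odds = 0.99/0.01 = 99.
Need 3ⁿ ≥ 99 ÷ (18/235) = 1292.5.
3⁶ = 729 falls short of 1292.5 but 3⁷ = 2187 reaches it, so n = 7.

7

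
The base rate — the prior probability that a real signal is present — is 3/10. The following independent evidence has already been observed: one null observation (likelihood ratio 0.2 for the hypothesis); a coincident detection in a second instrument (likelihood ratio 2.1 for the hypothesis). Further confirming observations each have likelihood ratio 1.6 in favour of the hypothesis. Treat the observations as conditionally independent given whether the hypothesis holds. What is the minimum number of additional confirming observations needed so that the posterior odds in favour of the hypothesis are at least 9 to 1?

Prior odds = 0.3/0.7 = 3/7.
Combined Bayes factor of the evidence already in hand = 0.2 × 2.1 = 0.42.
Odds after that evidence = (3/7) × 0.42 = 0.18.
Target odds = 9.
Need 1.6ⁿ ≥ 9 ÷ 0.18 = 50.
1.6⁸ = 16777216/390625 falls short of 50 but 1.6⁹ = 134217728/1953125 reaches it, so n = 9.

9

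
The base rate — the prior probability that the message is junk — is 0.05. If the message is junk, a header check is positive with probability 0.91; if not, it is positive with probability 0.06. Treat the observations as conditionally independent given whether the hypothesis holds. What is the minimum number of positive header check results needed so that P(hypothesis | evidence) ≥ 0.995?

Prior odds = 0.05/0.95 = 1/19.
Likelihood ratio of a positive = 0.91/0.06 = 91/6.
Target posterior odds = 0.995/0.005 = 199.
Require (91/6)ⁿ ≥ 199 ÷ (1/19) = 3781.
(91/6)³ = 753571/216 falls short of 3781 but (91/6)⁴ = 68574961/1296 reaches it, so n = 4.

4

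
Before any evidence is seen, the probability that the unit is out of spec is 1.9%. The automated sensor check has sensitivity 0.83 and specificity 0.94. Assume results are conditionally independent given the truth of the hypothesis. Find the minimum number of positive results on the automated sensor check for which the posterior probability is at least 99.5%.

Prior odds = 0.019/0.981 = 19/981.
False-positive rate = 1 − 0.94 = 0.06; likelihood ratio of a positive = 0.83/0.06 = 83/6.
Target odds: 0.995 ÷ 0.005 = 199.
Need (19/981) × (83/6)ⁿ ≥ 199, i.e. (83/6)ⁿ ≥ 195219/19.
(83/6)³ = 571787/216 falls short of 195219/19 but (83/6)⁴ = 47458321/1296 reaches it, so n = 4.

4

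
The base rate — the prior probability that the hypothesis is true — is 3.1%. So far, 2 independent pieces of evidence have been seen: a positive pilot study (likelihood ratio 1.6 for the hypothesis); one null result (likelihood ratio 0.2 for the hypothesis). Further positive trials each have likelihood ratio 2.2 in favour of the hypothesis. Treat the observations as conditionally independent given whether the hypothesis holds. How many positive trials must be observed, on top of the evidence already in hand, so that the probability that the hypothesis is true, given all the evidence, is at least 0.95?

10

Prior odds = 0.031/0.969 = 31/969.
Combined Bayes factor of the evidence already in hand = 1.6 × 0.2 = 0.32.
Odds after that evidence = (31/969) × 0.32 = 248/24225.
Target odds = 0.95/0.05 = 19.
Need 2.2ⁿ ≥ 19 ÷ (248/24225) = 460275/248.
2.2⁹ ≈1207.27 falls short of 460275/248 but 2.2¹⁰ ≈2655.99 reaches it, so n = 10.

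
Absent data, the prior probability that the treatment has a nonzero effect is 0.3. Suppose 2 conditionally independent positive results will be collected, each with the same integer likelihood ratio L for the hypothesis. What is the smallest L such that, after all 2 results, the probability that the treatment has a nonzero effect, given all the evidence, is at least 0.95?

Prior odds = 0.3/0.7 = 3/7.
Target odds = 0.95/0.05 = 19.
Need L² ≥ 19 ÷ (3/7) = 133/3.
6² = 36 < 133/3 ≤ 49 = 7², so L = 7.

7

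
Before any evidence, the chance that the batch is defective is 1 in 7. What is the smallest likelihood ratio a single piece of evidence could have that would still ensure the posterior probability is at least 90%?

54

Prior odds = (1/7)/(6/7) = 1/6.
Target odds = 0.9/0.1 = 9.
Required Bayes factor = 9 ÷ (1/6) = 54.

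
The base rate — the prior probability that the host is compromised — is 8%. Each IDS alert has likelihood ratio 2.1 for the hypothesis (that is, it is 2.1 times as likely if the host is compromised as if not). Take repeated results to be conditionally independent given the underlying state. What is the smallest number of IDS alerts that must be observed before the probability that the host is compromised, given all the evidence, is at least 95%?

Prior odds = 0.08/0.92 = 2/23.
Likelihood ratio per IDS alert = 2.1.
Target odds: 0.95 ÷ 0.05 = 19.
Require 2.1ⁿ ≥ 19 ÷ (2/23) = 218.5.
2.1⁷ ≈180.109 falls short of 218.5 but 2.1⁸ ≈378.229 reaches it, so n = 8.

8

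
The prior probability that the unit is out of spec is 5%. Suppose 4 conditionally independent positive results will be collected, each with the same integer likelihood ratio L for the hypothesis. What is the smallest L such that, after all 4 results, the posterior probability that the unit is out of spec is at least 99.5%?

8

Prior odds = 0.05/0.95 = 1/19.
Target odds = 0.995/0.005 = 199.
Need L⁴ ≥ 199 ÷ (1/19) = 3781.
7⁴ = 2401 < 3781 ≤ 4096 = 8⁴, so L = 8.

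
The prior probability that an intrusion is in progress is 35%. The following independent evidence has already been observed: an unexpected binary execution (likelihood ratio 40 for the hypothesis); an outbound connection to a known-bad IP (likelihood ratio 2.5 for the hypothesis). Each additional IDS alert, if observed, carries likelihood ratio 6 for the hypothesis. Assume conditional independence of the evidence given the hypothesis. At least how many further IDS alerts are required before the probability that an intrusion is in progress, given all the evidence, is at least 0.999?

2

Prior odds = 0.35/0.65 = 7/13.
Combined Bayes factor of the evidence already in hand = 40 × 2.5 = 100.
Odds after that evidence = (7/13) × 100 = 700/13.
Target odds = 0.999/0.001 = 999.
Need 6ⁿ ≥ 999 ÷ (700/13) = 12987/700.
6¹ = 6 falls short of 12987/700 but 6² = 36 reaches it, so n = 2.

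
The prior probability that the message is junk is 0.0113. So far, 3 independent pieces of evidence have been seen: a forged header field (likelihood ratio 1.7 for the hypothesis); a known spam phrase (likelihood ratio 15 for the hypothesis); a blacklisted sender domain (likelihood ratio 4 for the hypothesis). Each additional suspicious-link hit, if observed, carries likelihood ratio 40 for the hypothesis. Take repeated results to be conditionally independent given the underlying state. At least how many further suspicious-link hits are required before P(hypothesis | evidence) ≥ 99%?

Prior odds = 0.0113/0.9887 = 113/9887.
Combined Bayes factor of the evidence already in hand = 1.7 × 15 × 4 = 102.
Odds after that evidence = (113/9887) × 102 = 11526/9887.
Target odds = 0.99/0.01 = 99.
Need 40ⁿ ≥ 99 ÷ (11526/9887) = 326271/3842.
40¹ = 40 falls short of 326271/3842 but 40² = 1600 reaches it, so n = 2.

2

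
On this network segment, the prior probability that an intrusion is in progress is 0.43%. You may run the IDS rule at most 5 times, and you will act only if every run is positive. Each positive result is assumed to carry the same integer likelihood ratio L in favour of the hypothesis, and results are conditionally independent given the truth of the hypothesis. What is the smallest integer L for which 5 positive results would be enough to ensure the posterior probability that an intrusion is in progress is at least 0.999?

12

Prior odds = 0.0043/0.9957 = 43/9957.
Target odds = 0.999/0.001 = 999.
Need L⁵ ≥ 999 ÷ (43/9957) = 9947043/43.
11⁵ = 161051 < 9947043/43 ≤ 248832 = 12⁵, so L = 12.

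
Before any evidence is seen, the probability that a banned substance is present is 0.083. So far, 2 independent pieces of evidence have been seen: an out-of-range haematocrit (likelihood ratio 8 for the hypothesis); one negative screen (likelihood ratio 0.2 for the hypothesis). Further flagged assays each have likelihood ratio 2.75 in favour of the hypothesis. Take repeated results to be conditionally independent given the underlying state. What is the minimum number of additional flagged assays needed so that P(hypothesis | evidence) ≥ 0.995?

8

Prior odds = 0.083/0.917 = 83/917.
Combined Bayes factor of the evidence already in hand = 8 × 0.2 = 1.6.
Odds after that evidence = (83/917) × 1.6 = 664/4585.
Target odds = 0.995/0.005 = 199.
Need 2.75ⁿ ≥ 199 ÷ (664/4585) = 912415/664.
2.75⁷ = 19487171/16384 falls short of 912415/664 but 2.75⁸ = 214358881/65536 reaches it, so n = 8.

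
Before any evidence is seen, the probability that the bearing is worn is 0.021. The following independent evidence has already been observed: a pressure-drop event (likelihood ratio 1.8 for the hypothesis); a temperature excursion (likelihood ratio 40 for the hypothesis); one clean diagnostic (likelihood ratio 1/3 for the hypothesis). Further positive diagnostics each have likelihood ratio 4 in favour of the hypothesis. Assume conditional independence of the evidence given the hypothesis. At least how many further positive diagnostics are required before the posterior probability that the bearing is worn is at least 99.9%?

Prior odds = 0.021/0.979 = 21/979.
Combined Bayes factor of the evidence already in hand = 1.8 × 40 × (1/3) = 24.
Odds after that evidence = (21/979) × 24 = 504/979.
Target odds = 0.999/0.001 = 999.
Need 4ⁿ ≥ 999 ÷ (504/979) = 108669/56.
4⁵ = 1024 falls short of 108669/56 but 4⁶ = 4096 reaches it, so n = 6.

6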